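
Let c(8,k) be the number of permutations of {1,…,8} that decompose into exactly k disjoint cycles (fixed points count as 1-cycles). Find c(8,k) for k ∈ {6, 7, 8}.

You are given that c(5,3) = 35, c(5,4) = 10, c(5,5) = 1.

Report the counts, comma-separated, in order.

322, 28, 1

r6: T_6,4=5×10+35=85; T_6,5=5×1+10=15; T_6,6=5×0+1=1
r7: T_7,5=6×15+85=175; T_7,6=6×1+15=21; T_7,7=6×0+1=1
r8: T_8,6=7×21+175=322; T_8,7=7×1+21=28; T_8,8=7×0+1=1
Read c(8,6) = 322, c(8,7) = 28, c(8,8) = 1.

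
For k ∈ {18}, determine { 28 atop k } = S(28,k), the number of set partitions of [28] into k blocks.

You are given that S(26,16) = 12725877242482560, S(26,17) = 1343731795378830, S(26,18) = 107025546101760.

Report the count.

[27] T[27,17]:17*1343731795378830+12725877242482560=35569317763922670 · T[27,18]:18*107025546101760+1343731795378830=3270191625210510
[28] T[28,18]:18*3270191625210510+35569317763922670=94432767017711850
Read S(28,18) = 94432767017711850.

94432767017711850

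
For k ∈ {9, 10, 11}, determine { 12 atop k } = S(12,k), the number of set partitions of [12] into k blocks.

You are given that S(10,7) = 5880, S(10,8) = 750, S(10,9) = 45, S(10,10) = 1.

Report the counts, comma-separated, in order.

22275, 1705, 66

[11] T[11,8]:8*750+5880=11880 · T[11,9]:9*45+750=1155 · T[11,10]:10*1+45=55 · T[11,11]:11*0+1=1
[12] T[12,9]:9*1155+11880=22275 · T[12,10]:10*55+1155=1705 · T[12,11]:11*1+55=66
Read S(12,9) = 22275, S(12,10) = 1705, S(12,11) = 66.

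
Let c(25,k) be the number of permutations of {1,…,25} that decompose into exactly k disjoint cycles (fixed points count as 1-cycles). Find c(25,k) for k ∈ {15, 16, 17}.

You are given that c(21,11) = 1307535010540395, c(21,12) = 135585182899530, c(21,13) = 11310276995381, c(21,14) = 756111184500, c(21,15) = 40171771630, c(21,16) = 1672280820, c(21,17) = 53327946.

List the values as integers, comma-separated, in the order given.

row 22: T[22][12]=21·135585182899530+1307535010540395=4154823851430525  T[22][13]=21·11310276995381+135585182899530=373100999802531  T[22][14]=21·756111184500+11310276995381=27188611869881  T[22][15]=21·40171771630+756111184500=1599718388730  T[22][16]=21·1672280820+40171771630=75289668850  T[22][17]=21·53327946+1672280820=2792167686
row 23: T[23][13]=22·373100999802531+4154823851430525=12363045847086207  T[23][14]=22·27188611869881+373100999802531=971250460939913  T[23][15]=22·1599718388730+27188611869881=62382416421941  T[23][16]=22·75289668850+1599718388730=3256091103430  T[23][17]=22·2792167686+75289668850=136717357942
row 24: T[24][14]=23·971250460939913+12363045847086207=34701806448704206  T[24][15]=23·62382416421941+971250460939913=2406046038644556  T[24][16]=23·3256091103430+62382416421941=137272511800831  T[24][17]=23·136717357942+3256091103430=6400590336096
row 25: T[25][15]=24·2406046038644556+34701806448704206=92446911376173550  T[25][16]=24·137272511800831+2406046038644556=5700586321864500  T[25][17]=24·6400590336096+137272511800831=290886679867135
Read c(25,15) = 92446911376173550, c(25,16) = 5700586321864500, c(25,17) = 290886679867135.

92446911376173550, 5700586321864500, 290886679867135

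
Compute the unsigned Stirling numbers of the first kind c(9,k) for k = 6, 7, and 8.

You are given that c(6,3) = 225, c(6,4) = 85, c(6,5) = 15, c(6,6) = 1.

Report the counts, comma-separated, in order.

r7: T_7,4=6×85+225=735; T_7,5=6×15+85=175; T_7,6=6×1+15=21; T_7,7=6×0+1=1
r8: T_8,5=7×175+735=1960; T_8,6=7×21+175=322; T_8,7=7×1+21=28; T_8,8=7×0+1=1
r9: T_9,6=8×322+1960=4536; T_9,7=8×28+322=546; T_9,8=8×1+28=36
Read c(9,6) = 4536, c(9,7) = 546, c(9,8) = 36.

4536, 546, 36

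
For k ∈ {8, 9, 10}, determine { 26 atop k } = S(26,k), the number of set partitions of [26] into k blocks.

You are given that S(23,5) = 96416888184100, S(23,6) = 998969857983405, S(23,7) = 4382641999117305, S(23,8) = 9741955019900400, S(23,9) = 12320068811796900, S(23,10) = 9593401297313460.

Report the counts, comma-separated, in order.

[24] T[24,6]:6*998969857983405+96416888184100=6090236036084530 · T[24,7]:7*4382641999117305+998969857983405=31677463851804540 · T[24,8]:8*9741955019900400+4382641999117305=82318282158320505 · T[24,9]:9*12320068811796900+9741955019900400=120622574326072500 · T[24,10]:10*9593401297313460+12320068811796900=108254081784931500
[25] T[25,7]:7*31677463851804540+6090236036084530=227832482998716310 · T[25,8]:8*82318282158320505+31677463851804540=690223721118368580 · T[25,9]:9*120622574326072500+82318282158320505=1167921451092973005 · T[25,10]:10*108254081784931500+120622574326072500=1203163392175387500
[26] T[26,8]:8*690223721118368580+227832482998716310=5749622251945664950 · T[26,9]:9*1167921451092973005+690223721118368580=11201516780955125625 · T[26,10]:10*1203163392175387500+1167921451092973005=13199555372846848005
Read S(26,8) = 5749622251945664950, S(26,9) = 11201516780955125625, S(26,10) = 13199555372846848005.

5749622251945664950, 11201516780955125625, 13199555372846848005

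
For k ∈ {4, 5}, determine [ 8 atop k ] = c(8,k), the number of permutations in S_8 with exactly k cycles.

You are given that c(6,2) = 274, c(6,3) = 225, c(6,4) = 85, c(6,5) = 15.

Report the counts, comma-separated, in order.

row 7: T[7][3]=6·225+274=1624  T[7][4]=6·85+225=735  T[7][5]=6·15+85=175
row 8: T[8][4]=7·735+1624=6769  T[8][5]=7·175+735=1960
Read c(8,4) = 6769, c(8,5) = 1960.

6769, 1960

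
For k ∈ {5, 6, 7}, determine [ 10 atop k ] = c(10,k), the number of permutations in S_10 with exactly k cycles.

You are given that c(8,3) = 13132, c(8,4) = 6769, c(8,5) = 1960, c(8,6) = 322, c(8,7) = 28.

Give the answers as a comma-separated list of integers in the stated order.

[9] T[9,4]:8*6769+13132=67284 · T[9,5]:8*1960+6769=22449 · T[9,6]:8*322+1960=4536 · T[9,7]:8*28+322=546
[10] T[10,5]:9*22449+67284=269325 · T[10,6]:9*4536+22449=63273 · T[10,7]:9*546+4536=9450
Read c(10,5) = 269325, c(10,6) = 63273, c(10,7) = 9450.

269325, 63273, 9450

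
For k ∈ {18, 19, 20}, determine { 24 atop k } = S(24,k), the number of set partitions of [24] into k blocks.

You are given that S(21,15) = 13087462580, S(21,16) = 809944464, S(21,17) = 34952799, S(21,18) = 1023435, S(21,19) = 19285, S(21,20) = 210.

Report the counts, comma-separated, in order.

i=22: T(22,16)=13087462580+16·809944464=26046574004 | T(22,17)=809944464+17·34952799=1404142047 | T(22,18)=34952799+18·1023435=53374629 | T(22,19)=1023435+19·19285=1389850 | T(22,20)=19285+20·210=23485
i=23: T(23,17)=26046574004+17·1404142047=49916988803 | T(23,18)=1404142047+18·53374629=2364885369 | T(23,19)=53374629+19·1389850=79781779 | T(23,20)=1389850+20·23485=1859550
i=24: T(24,18)=49916988803+18·2364885369=92484925445 | T(24,19)=2364885369+19·79781779=3880739170 | T(24,20)=79781779+20·1859550=116972779
Read S(24,18) = 92484925445, S(24,19) = 3880739170, S(24,20) = 116972779.

92484925445, 3880739170, 116972779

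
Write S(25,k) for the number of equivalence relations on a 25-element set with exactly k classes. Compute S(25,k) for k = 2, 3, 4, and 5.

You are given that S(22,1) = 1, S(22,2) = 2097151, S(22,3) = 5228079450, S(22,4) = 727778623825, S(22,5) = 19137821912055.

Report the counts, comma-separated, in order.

16777215, 141197991025, 46771289738810, 2436684974110751

row 23: T[23][1]=1·1+0=1  T[23][2]=2·2097151+1=4194303  T[23][3]=3·5228079450+2097151=15686335501  T[23][4]=4·727778623825+5228079450=2916342574750  T[23][5]=5·19137821912055+727778623825=96416888184100
row 24: T[24][1]=1·1+0=1  T[24][2]=2·4194303+1=8388607  T[24][3]=3·15686335501+4194303=47063200806  T[24][4]=4·2916342574750+15686335501=11681056634501  T[24][5]=5·96416888184100+2916342574750=485000783495250
row 25: T[25][2]=2·8388607+1=16777215  T[25][3]=3·47063200806+8388607=141197991025  T[25][4]=4·11681056634501+47063200806=46771289738810  T[25][5]=5·485000783495250+11681056634501=2436684974110751
Read S(25,2) = 16777215, S(25,3) = 141197991025, S(25,4) = 46771289738810, S(25,5) = 2436684974110751.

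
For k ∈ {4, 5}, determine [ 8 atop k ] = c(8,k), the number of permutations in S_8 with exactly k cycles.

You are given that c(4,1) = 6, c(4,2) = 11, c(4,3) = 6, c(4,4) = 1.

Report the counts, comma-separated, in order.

6769, 1960

row 5: T[5][1]=4·6+0=24  T[5][2]=4·11+6=50  T[5][3]=4·6+11=35  T[5][4]=4·1+6=10  T[5][5]=4·0+1=1
row 6: T[6][2]=5·50+24=274  T[6][3]=5·35+50=225  T[6][4]=5·10+35=85  T[6][5]=5·1+10=15
row 7: T[7][3]=6·225+274=1624  T[7][4]=6·85+225=735  T[7][5]=6·15+85=175
row 8: T[8][4]=7·735+1624=6769  T[8][5]=7·175+735=1960
Read c(8,4) = 6769, c(8,5) = 1960.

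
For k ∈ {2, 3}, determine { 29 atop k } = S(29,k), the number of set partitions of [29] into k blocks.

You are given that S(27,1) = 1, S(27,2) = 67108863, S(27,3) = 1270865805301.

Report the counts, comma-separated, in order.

r28: T_28,1=1×1+0=1; T_28,2=2×67108863+1=134217727; T_28,3=3×1270865805301+67108863=3812664524766
r29: T_29,2=2×134217727+1=268435455; T_29,3=3×3812664524766+134217727=11438127792025
Read S(29,2) = 268435455, S(29,3) = 11438127792025.

268435455, 11438127792025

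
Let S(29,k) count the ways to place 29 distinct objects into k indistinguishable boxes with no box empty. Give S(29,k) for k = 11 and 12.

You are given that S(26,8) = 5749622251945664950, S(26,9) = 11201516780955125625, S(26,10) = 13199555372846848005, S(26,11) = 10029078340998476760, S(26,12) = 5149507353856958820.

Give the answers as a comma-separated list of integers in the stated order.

[27] T[27,9]:9*11201516780955125625+5749622251945664950=106563273280541795575 · T[27,10]:10*13199555372846848005+11201516780955125625=143197070509423605675 · T[27,11]:11*10029078340998476760+13199555372846848005=123519417123830092365 · T[27,12]:12*5149507353856958820+10029078340998476760=71823166587281982600
[28] T[28,10]:10*143197070509423605675+106563273280541795575=1538533978374777852325 · T[28,11]:11*123519417123830092365+143197070509423605675=1501910658871554621690 · T[28,12]:12*71823166587281982600+123519417123830092365=985397416171213883565
[29] T[29,11]:11*1501910658871554621690+1538533978374777852325=18059551225961878690915 · T[29,12]:12*985397416171213883565+1501910658871554621690=13326679652926121224470
Read S(29,11) = 18059551225961878690915, S(29,12) = 13326679652926121224470.

18059551225961878690915, 13326679652926121224470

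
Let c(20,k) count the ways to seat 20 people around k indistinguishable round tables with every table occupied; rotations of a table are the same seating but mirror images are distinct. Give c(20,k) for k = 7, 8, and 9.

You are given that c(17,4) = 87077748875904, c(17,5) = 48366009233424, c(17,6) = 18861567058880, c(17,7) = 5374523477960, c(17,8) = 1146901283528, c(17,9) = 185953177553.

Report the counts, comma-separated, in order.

@18  (18,5):48366009233424·17+87077748875904→909299905844112, (18,6):18861567058880·17+48366009233424→369012649234384, (18,7):5374523477960·17+18861567058880→110228466184200, (18,8):1146901283528·17+5374523477960→24871845297936, (18,9):185953177553·17+1146901283528→4308105301929
@19  (19,6):369012649234384·18+909299905844112→7551527592063024, (19,7):110228466184200·18+369012649234384→2353125040549984, (19,8):24871845297936·18+110228466184200→557921681547048, (19,9):4308105301929·18+24871845297936→102417740732658
@20  (20,7):2353125040549984·19+7551527592063024→52260903362512720, (20,8):557921681547048·19+2353125040549984→12953636989943896, (20,9):102417740732658·19+557921681547048→2503858755467550
Read c(20,7) = 52260903362512720, c(20,8) = 12953636989943896, c(20,9) = 2503858755467550.

52260903362512720, 12953636989943896, 2503858755467550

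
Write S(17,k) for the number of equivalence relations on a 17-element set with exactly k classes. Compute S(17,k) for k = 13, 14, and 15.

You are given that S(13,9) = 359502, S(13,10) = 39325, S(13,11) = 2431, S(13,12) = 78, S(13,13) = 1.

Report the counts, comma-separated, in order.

i=14: T(14,10)=359502+10·39325=752752 | T(14,11)=39325+11·2431=66066 | T(14,12)=2431+12·78=3367 | T(14,13)=78+13·1=91 | T(14,14)=1+14·0=1
i=15: T(15,11)=752752+11·66066=1479478 | T(15,12)=66066+12·3367=106470 | T(15,13)=3367+13·91=4550 | T(15,14)=91+14·1=105 | T(15,15)=1+15·0=1
i=16: T(16,12)=1479478+12·106470=2757118 | T(16,13)=106470+13·4550=165620 | T(16,14)=4550+14·105=6020 | T(16,15)=105+15·1=120
i=17: T(17,13)=2757118+13·165620=4910178 | T(17,14)=165620+14·6020=249900 | T(17,15)=6020+15·120=7820
Read S(17,13) = 4910178, S(17,14) = 249900, S(17,15) = 7820.

4910178, 249900, 7820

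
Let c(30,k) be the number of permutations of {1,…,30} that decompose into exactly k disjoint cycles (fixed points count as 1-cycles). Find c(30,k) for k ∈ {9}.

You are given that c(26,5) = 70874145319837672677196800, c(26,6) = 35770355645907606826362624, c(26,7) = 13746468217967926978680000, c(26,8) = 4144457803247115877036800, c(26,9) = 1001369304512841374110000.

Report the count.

981347603630155088295475765440

@27  (27,6):35770355645907606826362624·26+70874145319837672677196800→1000903392113435450162625024, (27,7):13746468217967926978680000·26+35770355645907606826362624→393178529313073708272042624, (27,8):4144457803247115877036800·26+13746468217967926978680000→121502371102392939781636800, (27,9):1001369304512841374110000·26+4144457803247115877036800→30180059720580991603896800
@28  (28,7):393178529313073708272042624·27+1000903392113435450162625024→11616723683566425573507775872, (28,8):121502371102392939781636800·27+393178529313073708272042624→3673742549077683082376236224, (28,9):30180059720580991603896800·27+121502371102392939781636800→936363983558079713086850400
@29  (29,8):3673742549077683082376236224·28+11616723683566425573507775872→114481515057741551880042390144, (29,9):936363983558079713086850400·28+3673742549077683082376236224→29891934088703915048808047424
@30  (30,9):29891934088703915048808047424·29+114481515057741551880042390144→981347603630155088295475765440
Read c(30,9) = 981347603630155088295475765440.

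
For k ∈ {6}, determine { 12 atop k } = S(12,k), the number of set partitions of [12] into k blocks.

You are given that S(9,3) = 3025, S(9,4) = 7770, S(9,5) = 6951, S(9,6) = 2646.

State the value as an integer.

1323652

i=10: T(10,4)=3025+4·7770=34105 | T(10,5)=7770+5·6951=42525 | T(10,6)=6951+6·2646=22827
i=11: T(11,5)=34105+5·42525=246730 | T(11,6)=42525+6·22827=179487
i=12: T(12,6)=246730+6·179487=1323652
Read S(12,6) = 1323652.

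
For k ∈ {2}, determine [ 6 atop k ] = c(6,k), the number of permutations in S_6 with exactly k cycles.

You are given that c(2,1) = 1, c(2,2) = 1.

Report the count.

r3: T_3,1=2×1+0=2; T_3,2=2×1+1=3
r4: T_4,1=3×2+0=6; T_4,2=3×3+2=11
r5: T_5,1=4×6+0=24; T_5,2=4×11+6=50
r6: T_6,2=5×50+24=274
Read c(6,2) = 274.

274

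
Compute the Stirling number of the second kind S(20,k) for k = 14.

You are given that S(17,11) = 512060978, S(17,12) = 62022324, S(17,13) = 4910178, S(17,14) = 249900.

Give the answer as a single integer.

row 18: T[18][12]=12·62022324+512060978=1256328866  T[18][13]=13·4910178+62022324=125854638  T[18][14]=14·249900+4910178=8408778
row 19: T[19][13]=13·125854638+1256328866=2892439160  T[19][14]=14·8408778+125854638=243577530
row 20: T[20][14]=14·243577530+2892439160=6302524580
Read S(20,14) = 6302524580.

6302524580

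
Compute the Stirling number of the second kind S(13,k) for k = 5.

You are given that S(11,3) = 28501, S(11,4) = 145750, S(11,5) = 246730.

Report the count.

i=12: T(12,4)=28501+4·145750=611501 | T(12,5)=145750+5·246730=1379400
i=13: T(13,5)=611501+5·1379400=7508501
Read S(13,5) = 7508501.

7508501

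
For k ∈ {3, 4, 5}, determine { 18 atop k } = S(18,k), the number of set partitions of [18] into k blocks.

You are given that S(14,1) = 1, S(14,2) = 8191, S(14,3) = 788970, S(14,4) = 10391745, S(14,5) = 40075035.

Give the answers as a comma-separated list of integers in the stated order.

64439010, 2798806985, 28958095545

@15  (15,1):1·1+0→1, (15,2):8191·2+1→16383, (15,3):788970·3+8191→2375101, (15,4):10391745·4+788970→42355950, (15,5):40075035·5+10391745→210766920
@16  (16,1):1·1+0→1, (16,2):16383·2+1→32767, (16,3):2375101·3+16383→7141686, (16,4):42355950·4+2375101→171798901, (16,5):210766920·5+42355950→1096190550
@17  (17,2):32767·2+1→65535, (17,3):7141686·3+32767→21457825, (17,4):171798901·4+7141686→694337290, (17,5):1096190550·5+171798901→5652751651
@18  (18,3):21457825·3+65535→64439010, (18,4):694337290·4+21457825→2798806985, (18,5):5652751651·5+694337290→28958095545
Read S(18,3) = 64439010, S(18,4) = 2798806985, S(18,5) = 28958095545.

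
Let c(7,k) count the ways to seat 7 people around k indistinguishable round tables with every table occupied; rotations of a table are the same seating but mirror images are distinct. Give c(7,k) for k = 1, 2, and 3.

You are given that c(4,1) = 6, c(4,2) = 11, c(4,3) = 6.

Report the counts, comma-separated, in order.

720, 1764, 1624

[5] T[5,1]:4*6+0=24 · T[5,2]:4*11+6=50 · T[5,3]:4*6+11=35
[6] T[6,1]:5*24+0=120 · T[6,2]:5*50+24=274 · T[6,3]:5*35+50=225
[7] T[7,1]:6*120+0=720 · T[7,2]:6*274+120=1764 · T[7,3]:6*225+274=1624
Read c(7,1) = 720, c(7,2) = 1764, c(7,3) = 1624.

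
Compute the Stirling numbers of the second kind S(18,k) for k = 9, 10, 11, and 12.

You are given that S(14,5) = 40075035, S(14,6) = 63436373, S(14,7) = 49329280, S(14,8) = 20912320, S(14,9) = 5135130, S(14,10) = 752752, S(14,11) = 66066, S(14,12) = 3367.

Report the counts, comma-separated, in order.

106175395755, 37112163803, 8391004908, 1256328866

@15  (15,6):63436373·6+40075035→420693273, (15,7):49329280·7+63436373→408741333, (15,8):20912320·8+49329280→216627840, (15,9):5135130·9+20912320→67128490, (15,10):752752·10+5135130→12662650, (15,11):66066·11+752752→1479478, (15,12):3367·12+66066→106470
@16  (16,7):408741333·7+420693273→3281882604, (16,8):216627840·8+408741333→2141764053, (16,9):67128490·9+216627840→820784250, (16,10):12662650·10+67128490→193754990, (16,11):1479478·11+12662650→28936908, (16,12):106470·12+1479478→2757118
@17  (17,8):2141764053·8+3281882604→20415995028, (17,9):820784250·9+2141764053→9528822303, (17,10):193754990·10+820784250→2758334150, (17,11):28936908·11+193754990→512060978, (17,12):2757118·12+28936908→62022324
@18  (18,9):9528822303·9+20415995028→106175395755, (18,10):2758334150·10+9528822303→37112163803, (18,11):512060978·11+2758334150→8391004908, (18,12):62022324·12+512060978→1256328866
Read S(18,9) = 106175395755, S(18,10) = 37112163803, S(18,11) = 8391004908, S(18,12) = 1256328866.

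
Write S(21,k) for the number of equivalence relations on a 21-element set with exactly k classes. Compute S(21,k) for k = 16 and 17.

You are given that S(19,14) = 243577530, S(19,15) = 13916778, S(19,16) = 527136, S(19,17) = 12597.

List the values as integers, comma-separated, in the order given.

r20: T_20,15=15×13916778+243577530=452329200; T_20,16=16×527136+13916778=22350954; T_20,17=17×12597+527136=741285
r21: T_21,16=16×22350954+452329200=809944464; T_21,17=17×741285+22350954=34952799
Read S(21,16) = 809944464, S(21,17) = 34952799.

809944464, 34952799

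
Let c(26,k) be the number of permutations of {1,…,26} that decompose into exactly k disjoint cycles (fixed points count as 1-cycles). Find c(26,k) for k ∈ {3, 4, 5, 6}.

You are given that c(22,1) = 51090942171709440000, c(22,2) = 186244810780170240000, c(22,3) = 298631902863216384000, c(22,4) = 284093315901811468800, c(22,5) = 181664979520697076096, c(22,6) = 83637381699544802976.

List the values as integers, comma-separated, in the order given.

100480171548351161548800000, 102339530601744675672576000, 70874145319837672677196800, 35770355645907606826362624

row 23: T[23][1]=22·51090942171709440000+0=1124000727777607680000  T[23][2]=22·186244810780170240000+51090942171709440000=4148476779335454720000  T[23][3]=22·298631902863216384000+186244810780170240000=6756146673770930688000  T[23][4]=22·284093315901811468800+298631902863216384000=6548684852703068697600  T[23][5]=22·181664979520697076096+284093315901811468800=4280722865357147142912  T[23][6]=22·83637381699544802976+181664979520697076096=2021687376910682741568
row 24: T[24][1]=23·1124000727777607680000+0=25852016738884976640000  T[24][2]=23·4148476779335454720000+1124000727777607680000=96538966652493066240000  T[24][3]=23·6756146673770930688000+4148476779335454720000=159539850276066860544000  T[24][4]=23·6548684852703068697600+6756146673770930688000=157375898285941510732800  T[24][5]=23·4280722865357147142912+6548684852703068697600=105005310755917452984576  T[24][6]=23·2021687376910682741568+4280722865357147142912=50779532534302850198976
row 25: T[25][2]=24·96538966652493066240000+25852016738884976640000=2342787216398718566400000  T[25][3]=24·159539850276066860544000+96538966652493066240000=3925495373278097719296000  T[25][4]=24·157375898285941510732800+159539850276066860544000=3936561409138663118131200  T[25][5]=24·105005310755917452984576+157375898285941510732800=2677503356427960382362624  T[25][6]=24·50779532534302850198976+105005310755917452984576=1323714091579185857760000
row 26: T[26][3]=25·3925495373278097719296000+2342787216398718566400000=100480171548351161548800000  T[26][4]=25·3936561409138663118131200+3925495373278097719296000=102339530601744675672576000  T[26][5]=25·2677503356427960382362624+3936561409138663118131200=70874145319837672677196800  T[26][6]=25·1323714091579185857760000+2677503356427960382362624=35770355645907606826362624
Read c(26,3) = 100480171548351161548800000, c(26,4) = 102339530601744675672576000, c(26,5) = 70874145319837672677196800, c(26,6) = 35770355645907606826362624.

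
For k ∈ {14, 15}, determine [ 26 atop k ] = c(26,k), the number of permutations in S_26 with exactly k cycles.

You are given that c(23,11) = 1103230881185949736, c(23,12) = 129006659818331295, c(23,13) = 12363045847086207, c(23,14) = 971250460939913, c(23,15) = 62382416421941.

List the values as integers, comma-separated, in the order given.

45145946926994481865, 3557372853474553750

[24] T[24,12]:23*129006659818331295+1103230881185949736=4070384057007569521 · T[24,13]:23*12363045847086207+129006659818331295=413356714301314056 · T[24,14]:23*971250460939913+12363045847086207=34701806448704206 · T[24,15]:23*62382416421941+971250460939913=2406046038644556
[25] T[25,13]:24*413356714301314056+4070384057007569521=13990945200239106865 · T[25,14]:24*34701806448704206+413356714301314056=1246200069070215000 · T[25,15]:24*2406046038644556+34701806448704206=92446911376173550
[26] T[26,14]:25*1246200069070215000+13990945200239106865=45145946926994481865 · T[26,15]:25*92446911376173550+1246200069070215000=3557372853474553750
Read c(26,14) = 45145946926994481865, c(26,15) = 3557372853474553750.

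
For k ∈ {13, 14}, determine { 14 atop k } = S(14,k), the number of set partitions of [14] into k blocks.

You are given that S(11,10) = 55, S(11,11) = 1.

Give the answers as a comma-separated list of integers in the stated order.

91, 1

r12: T_12,11=11×1+55=66; T_12,12=12×0+1=1
r13: T_13,12=12×1+66=78; T_13,13=13×0+1=1
r14: T_14,13=13×1+78=91; T_14,14=14×0+1=1
Read S(14,13) = 91, S(14,14) = 1.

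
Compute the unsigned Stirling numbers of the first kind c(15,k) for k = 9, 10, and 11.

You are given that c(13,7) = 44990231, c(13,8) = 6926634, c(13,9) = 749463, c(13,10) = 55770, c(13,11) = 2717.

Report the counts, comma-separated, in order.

row 14: T[14][8]=13·6926634+44990231=135036473  T[14][9]=13·749463+6926634=16669653  T[14][10]=13·55770+749463=1474473  T[14][11]=13·2717+55770=91091
row 15: T[15][9]=14·16669653+135036473=368411615  T[15][10]=14·1474473+16669653=37312275  T[15][11]=14·91091+1474473=2749747
Read c(15,9) = 368411615, c(15,10) = 37312275, c(15,11) = 2749747.

368411615, 37312275, 2749747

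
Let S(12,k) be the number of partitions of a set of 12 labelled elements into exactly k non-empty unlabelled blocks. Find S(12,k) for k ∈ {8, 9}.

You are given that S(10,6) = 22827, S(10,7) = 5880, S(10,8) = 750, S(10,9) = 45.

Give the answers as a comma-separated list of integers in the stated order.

159027, 22275

@11  (11,7):5880·7+22827→63987, (11,8):750·8+5880→11880, (11,9):45·9+750→1155
@12  (12,8):11880·8+63987→159027, (12,9):1155·9+11880→22275
Read S(12,8) = 159027, S(12,9) = 22275.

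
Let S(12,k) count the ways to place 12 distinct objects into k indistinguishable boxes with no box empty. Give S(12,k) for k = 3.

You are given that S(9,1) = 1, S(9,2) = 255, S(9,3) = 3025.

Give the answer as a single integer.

86526

i=10: T(10,1)=0+1·1=1 | T(10,2)=1+2·255=511 | T(10,3)=255+3·3025=9330
i=11: T(11,2)=1+2·511=1023 | T(11,3)=511+3·9330=28501
i=12: T(12,3)=1023+3·28501=86526
Read S(12,3) = 86526.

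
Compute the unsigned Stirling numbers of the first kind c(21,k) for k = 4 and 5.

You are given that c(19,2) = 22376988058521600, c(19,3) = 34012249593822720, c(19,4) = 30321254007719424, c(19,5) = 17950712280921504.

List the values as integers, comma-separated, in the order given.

@20  (20,3):34012249593822720·19+22376988058521600→668609730341153280, (20,4):30321254007719424·19+34012249593822720→610116075740491776, (20,5):17950712280921504·19+30321254007719424→371384787345228000
@21  (21,4):610116075740491776·20+668609730341153280→12870931245150988800, (21,5):371384787345228000·20+610116075740491776→8037811822645051776
Read c(21,4) = 12870931245150988800, c(21,5) = 8037811822645051776.

12870931245150988800, 8037811822645051776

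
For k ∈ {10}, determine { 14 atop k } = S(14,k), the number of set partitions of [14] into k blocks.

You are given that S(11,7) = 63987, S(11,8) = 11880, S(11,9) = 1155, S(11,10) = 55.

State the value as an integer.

752752

@12  (12,8):11880·8+63987→159027, (12,9):1155·9+11880→22275, (12,10):55·10+1155→1705
@13  (13,9):22275·9+159027→359502, (13,10):1705·10+22275→39325
@14  (14,10):39325·10+359502→752752
Read S(14,10) = 752752.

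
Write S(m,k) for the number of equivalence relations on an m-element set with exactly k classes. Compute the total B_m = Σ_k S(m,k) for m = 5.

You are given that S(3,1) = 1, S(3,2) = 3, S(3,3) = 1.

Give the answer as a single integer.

52

@4  (4,1):1·1+0→1, (4,2):3·2+1→7, (4,3):1·3+3→6, (4,4):0·4+1→1
@5  (5,1):1·1+0→1, (5,2):7·2+1→15, (5,3):6·3+7→25, (5,4):1·4+6→10, (5,5):0·5+1→1
B_5 = ΣS(5,k) = 1+15+25+10+1 = 52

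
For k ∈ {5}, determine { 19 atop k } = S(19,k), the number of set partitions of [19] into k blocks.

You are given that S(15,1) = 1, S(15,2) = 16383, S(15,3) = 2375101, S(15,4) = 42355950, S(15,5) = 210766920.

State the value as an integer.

r16: T_16,2=2×16383+1=32767; T_16,3=3×2375101+16383=7141686; T_16,4=4×42355950+2375101=171798901; T_16,5=5×210766920+42355950=1096190550
r17: T_17,3=3×7141686+32767=21457825; T_17,4=4×171798901+7141686=694337290; T_17,5=5×1096190550+171798901=5652751651
r18: T_18,4=4×694337290+21457825=2798806985; T_18,5=5×5652751651+694337290=28958095545
r19: T_19,5=5×28958095545+2798806985=147589284710
Read S(19,5) = 147589284710.

147589284710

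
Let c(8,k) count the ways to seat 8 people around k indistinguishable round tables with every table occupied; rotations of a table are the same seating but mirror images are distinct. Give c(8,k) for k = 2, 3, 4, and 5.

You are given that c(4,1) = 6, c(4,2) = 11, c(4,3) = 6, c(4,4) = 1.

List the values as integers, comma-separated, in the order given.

i=5: T(5,1)=0+4·6=24 | T(5,2)=6+4·11=50 | T(5,3)=11+4·6=35 | T(5,4)=6+4·1=10 | T(5,5)=1+4·0=1
i=6: T(6,1)=0+5·24=120 | T(6,2)=24+5·50=274 | T(6,3)=50+5·35=225 | T(6,4)=35+5·10=85 | T(6,5)=10+5·1=15
i=7: T(7,1)=0+6·120=720 | T(7,2)=120+6·274=1764 | T(7,3)=274+6·225=1624 | T(7,4)=225+6·85=735 | T(7,5)=85+6·15=175
i=8: T(8,2)=720+7·1764=13068 | T(8,3)=1764+7·1624=13132 | T(8,4)=1624+7·735=6769 | T(8,5)=735+7·175=1960
Read c(8,2) = 13068, c(8,3) = 13132, c(8,4) = 6769, c(8,5) = 1960.

13068, 13132, 6769, 1960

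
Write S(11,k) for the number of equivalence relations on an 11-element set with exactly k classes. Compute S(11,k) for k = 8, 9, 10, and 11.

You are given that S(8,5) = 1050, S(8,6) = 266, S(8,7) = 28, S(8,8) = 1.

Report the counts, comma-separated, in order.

@9  (9,6):266·6+1050→2646, (9,7):28·7+266→462, (9,8):1·8+28→36, (9,9):0·9+1→1
@10  (10,7):462·7+2646→5880, (10,8):36·8+462→750, (10,9):1·9+36→45, (10,10):0·10+1→1
@11  (11,8):750·8+5880→11880, (11,9):45·9+750→1155, (11,10):1·10+45→55, (11,11):0·11+1→1
Read S(11,8) = 11880, S(11,9) = 1155, S(11,10) = 55, S(11,11) = 1.

11880, 1155, 55, 1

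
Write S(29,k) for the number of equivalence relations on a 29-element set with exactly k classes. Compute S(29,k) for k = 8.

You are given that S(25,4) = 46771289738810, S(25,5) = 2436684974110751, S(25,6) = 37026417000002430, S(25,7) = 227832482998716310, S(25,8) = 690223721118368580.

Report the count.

row 26: T[26][5]=5·2436684974110751+46771289738810=12230196160292565  T[26][6]=6·37026417000002430+2436684974110751=224595186974125331  T[26][7]=7·227832482998716310+37026417000002430=1631853797991016600  T[26][8]=8·690223721118368580+227832482998716310=5749622251945664950
row 27: T[27][6]=6·224595186974125331+12230196160292565=1359801318005044551  T[27][7]=7·1631853797991016600+224595186974125331=11647571772911241531  T[27][8]=8·5749622251945664950+1631853797991016600=47628831813556336200
row 28: T[28][7]=7·11647571772911241531+1359801318005044551=82892803728383735268  T[28][8]=8·47628831813556336200+11647571772911241531=392678226281361931131
row 29: T[29][8]=8·392678226281361931131+82892803728383735268=3224318613979279184316
Read S(29,8) = 3224318613979279184316.

3224318613979279184316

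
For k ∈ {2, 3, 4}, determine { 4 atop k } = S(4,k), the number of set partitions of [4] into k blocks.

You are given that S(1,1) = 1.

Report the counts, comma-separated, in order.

i=2: T(2,1)=0+1·1=1 | T(2,2)=1+2·0=1
i=3: T(3,1)=0+1·1=1 | T(3,2)=1+2·1=3 | T(3,3)=1+3·0=1
i=4: T(4,2)=1+2·3=7 | T(4,3)=3+3·1=6 | T(4,4)=1+4·0=1
Read S(4,2) = 7, S(4,3) = 6, S(4,4) = 1.

7, 6, 1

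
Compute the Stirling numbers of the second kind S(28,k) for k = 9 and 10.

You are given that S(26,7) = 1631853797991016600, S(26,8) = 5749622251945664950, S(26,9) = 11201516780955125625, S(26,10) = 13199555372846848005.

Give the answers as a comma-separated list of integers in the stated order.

[27] T[27,8]:8*5749622251945664950+1631853797991016600=47628831813556336200 · T[27,9]:9*11201516780955125625+5749622251945664950=106563273280541795575 · T[27,10]:10*13199555372846848005+11201516780955125625=143197070509423605675
[28] T[28,9]:9*106563273280541795575+47628831813556336200=1006698291338432496375 · T[28,10]:10*143197070509423605675+106563273280541795575=1538533978374777852325
Read S(28,9) = 1006698291338432496375, S(28,10) = 1538533978374777852325.

1006698291338432496375, 1538533978374777852325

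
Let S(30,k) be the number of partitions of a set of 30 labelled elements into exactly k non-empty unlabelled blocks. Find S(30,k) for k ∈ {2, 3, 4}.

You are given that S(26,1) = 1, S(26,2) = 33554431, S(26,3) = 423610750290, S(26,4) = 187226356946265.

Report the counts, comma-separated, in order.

536870911, 34314651811530, 48004081105038305

@27  (27,1):1·1+0→1, (27,2):33554431·2+1→67108863, (27,3):423610750290·3+33554431→1270865805301, (27,4):187226356946265·4+423610750290→749329038535350
@28  (28,1):1·1+0→1, (28,2):67108863·2+1→134217727, (28,3):1270865805301·3+67108863→3812664524766, (28,4):749329038535350·4+1270865805301→2998587019946701
@29  (29,1):1·1+0→1, (29,2):134217727·2+1→268435455, (29,3):3812664524766·3+134217727→11438127792025, (29,4):2998587019946701·4+3812664524766→11998160744311570
@30  (30,2):268435455·2+1→536870911, (30,3):11438127792025·3+268435455→34314651811530, (30,4):11998160744311570·4+11438127792025→48004081105038305
Read S(30,2) = 536870911, S(30,3) = 34314651811530, S(30,4) = 48004081105038305.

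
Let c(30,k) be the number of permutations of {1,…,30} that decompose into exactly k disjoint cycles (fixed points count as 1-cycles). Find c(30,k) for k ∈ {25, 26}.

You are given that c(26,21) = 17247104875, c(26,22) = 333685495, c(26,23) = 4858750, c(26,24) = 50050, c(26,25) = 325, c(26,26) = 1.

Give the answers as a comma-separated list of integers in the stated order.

80328850875, 1122686019

@27  (27,22):333685495·26+17247104875→25922927745, (27,23):4858750·26+333685495→460012995, (27,24):50050·26+4858750→6160050, (27,25):325·26+50050→58500, (27,26):1·26+325→351
@28  (28,23):460012995·27+25922927745→38343278610, (28,24):6160050·27+460012995→626334345, (28,25):58500·27+6160050→7739550, (28,26):351·27+58500→67977
@29  (29,24):626334345·28+38343278610→55880640270, (29,25):7739550·28+626334345→843041745, (29,26):67977·28+7739550→9642906
@30  (30,25):843041745·29+55880640270→80328850875, (30,26):9642906·29+843041745→1122686019
Read c(30,25) = 80328850875, c(30,26) = 1122686019.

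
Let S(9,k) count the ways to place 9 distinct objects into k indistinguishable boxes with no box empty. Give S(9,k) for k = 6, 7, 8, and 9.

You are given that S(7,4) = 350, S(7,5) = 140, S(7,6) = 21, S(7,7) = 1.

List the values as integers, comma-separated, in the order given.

r8: T_8,5=5×140+350=1050; T_8,6=6×21+140=266; T_8,7=7×1+21=28; T_8,8=8×0+1=1
r9: T_9,6=6×266+1050=2646; T_9,7=7×28+266=462; T_9,8=8×1+28=36; T_9,9=9×0+1=1
Read S(9,6) = 2646, S(9,7) = 462, S(9,8) = 36, S(9,9) = 1.

2646, 462, 36, 1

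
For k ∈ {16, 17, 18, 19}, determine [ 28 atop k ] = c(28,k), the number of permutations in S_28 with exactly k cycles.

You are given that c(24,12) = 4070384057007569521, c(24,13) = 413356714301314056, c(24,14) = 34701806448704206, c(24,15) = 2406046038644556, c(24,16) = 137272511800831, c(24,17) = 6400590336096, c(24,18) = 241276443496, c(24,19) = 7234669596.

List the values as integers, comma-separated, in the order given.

398629729895941637715, 25117208862499312650, 1340675942971287195, 60383004803151030

row 25: T[25][13]=24·413356714301314056+4070384057007569521=13990945200239106865  T[25][14]=24·34701806448704206+413356714301314056=1246200069070215000  T[25][15]=24·2406046038644556+34701806448704206=92446911376173550  T[25][16]=24·137272511800831+2406046038644556=5700586321864500  T[25][17]=24·6400590336096+137272511800831=290886679867135  T[25][18]=24·241276443496+6400590336096=12191224980000  T[25][19]=24·7234669596+241276443496=414908513800
row 26: T[26][14]=25·1246200069070215000+13990945200239106865=45145946926994481865  T[26][15]=25·92446911376173550+1246200069070215000=3557372853474553750  T[26][16]=25·5700586321864500+92446911376173550=234961569422786050  T[26][17]=25·290886679867135+5700586321864500=12972753318542875  T[26][18]=25·12191224980000+290886679867135=595667304367135  T[26][19]=25·414908513800+12191224980000=22563937825000
row 27: T[27][15]=26·3557372853474553750+45145946926994481865=137637641117332879365  T[27][16]=26·234961569422786050+3557372853474553750=9666373658466991050  T[27][17]=26·12972753318542875+234961569422786050=572253155704900800  T[27][18]=26·595667304367135+12972753318542875=28460103232088385  T[27][19]=26·22563937825000+595667304367135=1182329687817135
row 28: T[28][16]=27·9666373658466991050+137637641117332879365=398629729895941637715  T[28][17]=27·572253155704900800+9666373658466991050=25117208862499312650  T[28][18]=27·28460103232088385+572253155704900800=1340675942971287195  T[28][19]=27·1182329687817135+28460103232088385=60383004803151030
Read c(28,16) = 398629729895941637715, c(28,17) = 25117208862499312650, c(28,18) = 1340675942971287195, c(28,19) = 60383004803151030.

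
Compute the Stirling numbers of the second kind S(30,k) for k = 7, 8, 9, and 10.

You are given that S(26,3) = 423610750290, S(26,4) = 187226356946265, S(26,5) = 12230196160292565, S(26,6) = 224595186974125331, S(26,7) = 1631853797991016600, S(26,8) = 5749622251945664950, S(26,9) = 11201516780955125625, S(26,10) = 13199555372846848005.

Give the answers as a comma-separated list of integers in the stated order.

4168916722553086402080, 26383018684048108297800, 88300984248924568770870, 173373343599189364594756

r27: T_27,4=4×187226356946265+423610750290=749329038535350; T_27,5=5×12230196160292565+187226356946265=61338207158409090; T_27,6=6×224595186974125331+12230196160292565=1359801318005044551; T_27,7=7×1631853797991016600+224595186974125331=11647571772911241531; T_27,8=8×5749622251945664950+1631853797991016600=47628831813556336200; T_27,9=9×11201516780955125625+5749622251945664950=106563273280541795575; T_27,10=10×13199555372846848005+11201516780955125625=143197070509423605675
r28: T_28,5=5×61338207158409090+749329038535350=307440364830580800; T_28,6=6×1359801318005044551+61338207158409090=8220146115188676396; T_28,7=7×11647571772911241531+1359801318005044551=82892803728383735268; T_28,8=8×47628831813556336200+11647571772911241531=392678226281361931131; T_28,9=9×106563273280541795575+47628831813556336200=1006698291338432496375; T_28,10=10×143197070509423605675+106563273280541795575=1538533978374777852325
r29: T_29,6=6×8220146115188676396+307440364830580800=49628317055962639176; T_29,7=7×82892803728383735268+8220146115188676396=588469772213874823272; T_29,8=8×392678226281361931131+82892803728383735268=3224318613979279184316; T_29,9=9×1006698291338432496375+392678226281361931131=9452962848327254398506; T_29,10=10×1538533978374777852325+1006698291338432496375=16392038075086211019625
r30: T_30,7=7×588469772213874823272+49628317055962639176=4168916722553086402080; T_30,8=8×3224318613979279184316+588469772213874823272=26383018684048108297800; T_30,9=9×9452962848327254398506+3224318613979279184316=88300984248924568770870; T_30,10=10×16392038075086211019625+9452962848327254398506=173373343599189364594756
Read S(30,7) = 4168916722553086402080, S(30,8) = 26383018684048108297800, S(30,9) = 88300984248924568770870, S(30,10) = 173373343599189364594756.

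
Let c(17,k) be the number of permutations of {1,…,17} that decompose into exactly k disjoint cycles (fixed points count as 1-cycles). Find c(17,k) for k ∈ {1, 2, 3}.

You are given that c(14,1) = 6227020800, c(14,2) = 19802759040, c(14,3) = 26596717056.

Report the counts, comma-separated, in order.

r15: T_15,1=14×6227020800+0=87178291200; T_15,2=14×19802759040+6227020800=283465647360; T_15,3=14×26596717056+19802759040=392156797824
r16: T_16,1=15×87178291200+0=1307674368000; T_16,2=15×283465647360+87178291200=4339163001600; T_16,3=15×392156797824+283465647360=6165817614720
r17: T_17,1=16×1307674368000+0=20922789888000; T_17,2=16×4339163001600+1307674368000=70734282393600; T_17,3=16×6165817614720+4339163001600=102992244837120
Read c(17,1) = 20922789888000, c(17,2) = 70734282393600, c(17,3) = 102992244837120.

20922789888000, 70734282393600, 102992244837120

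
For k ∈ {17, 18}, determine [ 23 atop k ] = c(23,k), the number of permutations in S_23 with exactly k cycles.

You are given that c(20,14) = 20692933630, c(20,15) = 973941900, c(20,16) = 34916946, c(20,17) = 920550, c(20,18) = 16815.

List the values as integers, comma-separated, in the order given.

row 21: T[21][15]=20·973941900+20692933630=40171771630  T[21][16]=20·34916946+973941900=1672280820  T[21][17]=20·920550+34916946=53327946  T[21][18]=20·16815+920550=1256850
row 22: T[22][16]=21·1672280820+40171771630=75289668850  T[22][17]=21·53327946+1672280820=2792167686  T[22][18]=21·1256850+53327946=79721796
row 23: T[23][17]=22·2792167686+75289668850=136717357942  T[23][18]=22·79721796+2792167686=4546047198
Read c(23,17) = 136717357942, c(23,18) = 4546047198.

136717357942, 4546047198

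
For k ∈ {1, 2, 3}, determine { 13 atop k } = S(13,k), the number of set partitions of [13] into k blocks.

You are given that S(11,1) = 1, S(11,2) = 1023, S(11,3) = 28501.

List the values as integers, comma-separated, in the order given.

row 12: T[12][1]=1·1+0=1  T[12][2]=2·1023+1=2047  T[12][3]=3·28501+1023=86526
row 13: T[13][1]=1·1+0=1  T[13][2]=2·2047+1=4095  T[13][3]=3·86526+2047=261625
Read S(13,1) = 1, S(13,2) = 4095, S(13,3) = 261625.

1, 4095, 261625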